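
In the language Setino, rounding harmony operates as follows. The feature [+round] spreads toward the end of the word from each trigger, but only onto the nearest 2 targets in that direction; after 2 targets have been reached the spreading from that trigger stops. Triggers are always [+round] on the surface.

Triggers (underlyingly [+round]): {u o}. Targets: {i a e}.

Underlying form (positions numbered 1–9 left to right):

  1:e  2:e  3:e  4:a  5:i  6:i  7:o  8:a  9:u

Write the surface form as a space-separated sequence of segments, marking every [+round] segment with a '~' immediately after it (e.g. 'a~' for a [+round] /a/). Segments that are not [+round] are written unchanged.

e e e a i i o~ a~ u~

From /o/ at 7 rightward: 8 /a/ → [+round]; 9 /u/ is itself a trigger — this domain ends here.
From /u/ at 9 rightward: word edge.
Targets with no active source: positions 1 2 3 4 5 6 stay [-round].
[+round] positions on the surface: 7 8 9.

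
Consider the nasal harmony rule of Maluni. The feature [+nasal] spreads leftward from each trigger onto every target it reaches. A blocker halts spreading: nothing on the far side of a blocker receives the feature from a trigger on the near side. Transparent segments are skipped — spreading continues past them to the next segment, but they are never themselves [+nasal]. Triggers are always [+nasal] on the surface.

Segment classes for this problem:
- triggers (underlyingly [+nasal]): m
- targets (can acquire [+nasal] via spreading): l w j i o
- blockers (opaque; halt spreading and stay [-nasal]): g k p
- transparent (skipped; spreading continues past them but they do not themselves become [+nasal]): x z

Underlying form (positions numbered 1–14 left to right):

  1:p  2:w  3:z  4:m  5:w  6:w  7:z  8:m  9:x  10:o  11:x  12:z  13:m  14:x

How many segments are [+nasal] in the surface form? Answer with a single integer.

7

From /m/ at 4 leftward: 3 /z/ transparent; 2 /w/ → [+nasal]; 1 /p/ blocks.
From /m/ at 8 leftward: 7 /z/ transparent; 6 /w/ → [+nasal]; 5 /w/ → [+nasal]; 4 /m/ is itself a trigger — this domain ends here.
From /m/ at 13 leftward: 12 /z/ transparent; 11 /x/ transparent; 10 /o/ → [+nasal]; 9 /x/ transparent; 8 /m/ is itself a trigger — this domain ends here.
[+nasal] positions on the surface: 2 4 5 6 8 10 13.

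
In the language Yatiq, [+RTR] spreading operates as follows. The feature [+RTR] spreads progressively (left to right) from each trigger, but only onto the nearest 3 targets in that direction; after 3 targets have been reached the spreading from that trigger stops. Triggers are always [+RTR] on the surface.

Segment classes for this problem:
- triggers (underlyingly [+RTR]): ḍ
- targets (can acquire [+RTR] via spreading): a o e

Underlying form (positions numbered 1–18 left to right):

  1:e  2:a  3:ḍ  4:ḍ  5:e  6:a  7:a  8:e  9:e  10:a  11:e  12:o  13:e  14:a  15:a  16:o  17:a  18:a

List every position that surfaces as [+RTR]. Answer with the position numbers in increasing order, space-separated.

3 4 5 6 7

From /ḍ/ at 3 rightward: 4 /ḍ/ is itself a trigger — this domain ends here.
From /ḍ/ at 4 rightward: 5 /e/ → [+RTR]; 6 /a/ → [+RTR]; 7 /a/ → [+RTR]; bound reached.
Targets with no active source: positions 1 2 8 9 10 11 12 13 14 15 16 17 18 stay [-emphatic].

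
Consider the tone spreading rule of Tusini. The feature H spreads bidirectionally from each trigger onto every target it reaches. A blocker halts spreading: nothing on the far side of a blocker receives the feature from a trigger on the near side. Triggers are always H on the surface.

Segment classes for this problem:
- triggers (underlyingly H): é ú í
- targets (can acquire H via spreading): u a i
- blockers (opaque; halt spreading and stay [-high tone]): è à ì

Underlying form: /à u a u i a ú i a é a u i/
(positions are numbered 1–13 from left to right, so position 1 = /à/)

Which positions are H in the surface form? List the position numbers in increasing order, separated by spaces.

From /ú/ at 7 rightward: 8 /i/ → H; 9 /a/ → H; 10 /é/ is itself a trigger — this domain ends here.
From /ú/ at 7 leftward: 6 /a/ → H; 5 /i/ → H; 4 /u/ → H; 3 /a/ → H; 2 /u/ → H; 1 /à/ blocks.
From /é/ at 10 rightward: 11 /a/ → H; 12 /u/ → H; 13 /i/ → H; word edge.
From /é/ at 10 leftward: 9 /a/ → H; 8 /i/ → H; 7 /ú/ is itself a trigger — this domain ends here.

2 3 4 5 6 7 8 9 10 11 12 13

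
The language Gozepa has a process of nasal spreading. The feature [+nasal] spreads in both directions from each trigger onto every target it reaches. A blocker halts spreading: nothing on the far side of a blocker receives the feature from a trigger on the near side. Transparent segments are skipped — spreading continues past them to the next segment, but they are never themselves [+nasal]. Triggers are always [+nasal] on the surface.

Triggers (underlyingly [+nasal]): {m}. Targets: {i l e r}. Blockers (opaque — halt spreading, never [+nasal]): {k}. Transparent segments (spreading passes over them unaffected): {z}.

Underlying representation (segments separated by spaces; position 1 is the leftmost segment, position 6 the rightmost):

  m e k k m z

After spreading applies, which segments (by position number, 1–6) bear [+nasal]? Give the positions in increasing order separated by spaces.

From /m/ at 1 rightward: 2 /e/ → [+nasal]; 3 /k/ blocks.
From /m/ at 1 leftward: word edge.
From /m/ at 5 rightward: 6 /z/ transparent; word edge.
From /m/ at 5 leftward: 4 /k/ blocks.

1 2 5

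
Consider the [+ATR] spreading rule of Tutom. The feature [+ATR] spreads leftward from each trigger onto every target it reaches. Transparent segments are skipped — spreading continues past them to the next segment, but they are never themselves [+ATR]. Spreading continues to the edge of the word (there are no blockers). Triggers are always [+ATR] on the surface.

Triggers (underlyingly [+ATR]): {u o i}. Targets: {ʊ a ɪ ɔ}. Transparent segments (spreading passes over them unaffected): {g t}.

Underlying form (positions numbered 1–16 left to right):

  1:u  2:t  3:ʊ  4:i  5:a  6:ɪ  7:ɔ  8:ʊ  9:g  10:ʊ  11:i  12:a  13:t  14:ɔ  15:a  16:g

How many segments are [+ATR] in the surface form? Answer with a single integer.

From /u/ at 1 leftward: word edge.
From /i/ at 4 leftward: 3 /ʊ/ → [+ATR]; 2 /t/ transparent; 1 /u/ is itself a trigger — this domain ends here.
From /i/ at 11 leftward: 10 /ʊ/ → [+ATR]; 9 /g/ transparent; 8 /ʊ/ → [+ATR]; 7 /ɔ/ → [+ATR]; 6 /ɪ/ → [+ATR]; 5 /a/ → [+ATR]; 4 /i/ is itself a trigger — this domain ends here.
Targets with no active source: positions 12 14 15 stay [-ATR].
[+ATR] positions on the surface: 1 3 4 5 6 7 8 10 11.

9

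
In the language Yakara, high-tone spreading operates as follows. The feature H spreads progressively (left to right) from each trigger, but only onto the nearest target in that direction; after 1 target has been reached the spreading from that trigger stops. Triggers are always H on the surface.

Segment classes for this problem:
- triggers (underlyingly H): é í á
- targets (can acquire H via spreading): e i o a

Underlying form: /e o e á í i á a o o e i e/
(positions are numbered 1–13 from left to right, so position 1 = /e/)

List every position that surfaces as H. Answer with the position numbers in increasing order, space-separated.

4 5 6 7 8

From /á/ at 4 rightward: 5 /í/ is itself a trigger — this domain ends here.
From /í/ at 5 rightward: 6 /i/ → H; bound reached.
From /á/ at 7 rightward: 8 /a/ → H; bound reached.
Targets with no active source: positions 1 2 3 9 10 11 12 13 stay [-high tone].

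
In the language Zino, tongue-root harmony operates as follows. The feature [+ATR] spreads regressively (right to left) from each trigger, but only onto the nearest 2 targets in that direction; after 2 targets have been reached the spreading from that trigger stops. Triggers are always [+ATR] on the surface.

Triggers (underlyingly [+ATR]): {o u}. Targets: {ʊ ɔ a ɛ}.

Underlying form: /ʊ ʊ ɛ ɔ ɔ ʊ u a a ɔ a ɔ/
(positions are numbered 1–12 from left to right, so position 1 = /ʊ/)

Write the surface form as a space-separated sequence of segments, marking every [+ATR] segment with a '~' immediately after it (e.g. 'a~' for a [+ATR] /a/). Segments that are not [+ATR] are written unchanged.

ʊ ʊ ɛ ɔ ɔ~ ʊ~ u~ a a ɔ a ɔ

From /u/ at 7 leftward: 6 /ʊ/ → [+ATR]; 5 /ɔ/ → [+ATR]; bound reached.
Targets with no active source: positions 1 2 3 4 8 9 10 11 12 stay [-ATR].
[+ATR] positions on the surface: 5 6 7.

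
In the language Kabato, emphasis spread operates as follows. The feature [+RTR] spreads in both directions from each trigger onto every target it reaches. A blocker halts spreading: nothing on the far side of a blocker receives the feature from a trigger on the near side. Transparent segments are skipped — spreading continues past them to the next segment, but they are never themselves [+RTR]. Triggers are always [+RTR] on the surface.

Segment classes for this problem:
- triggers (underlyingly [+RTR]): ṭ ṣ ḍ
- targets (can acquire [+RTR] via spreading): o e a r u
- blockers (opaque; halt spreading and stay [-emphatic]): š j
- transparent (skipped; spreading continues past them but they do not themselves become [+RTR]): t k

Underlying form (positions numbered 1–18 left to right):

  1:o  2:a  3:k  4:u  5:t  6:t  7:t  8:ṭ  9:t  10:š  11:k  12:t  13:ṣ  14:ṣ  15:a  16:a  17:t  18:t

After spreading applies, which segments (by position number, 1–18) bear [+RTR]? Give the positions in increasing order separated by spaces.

From /ṭ/ at 8 rightward: 9 /t/ transparent; 10 /š/ blocks.
From /ṭ/ at 8 leftward: 7 /t/ transparent; 6 /t/ transparent; 5 /t/ transparent; 4 /u/ → [+RTR]; 3 /k/ transparent; 2 /a/ → [+RTR]; 1 /o/ → [+RTR]; word edge.
From /ṣ/ at 13 rightward: 14 /ṣ/ is itself a trigger — this domain ends here.
From /ṣ/ at 13 leftward: 12 /t/ transparent; 11 /k/ transparent; 10 /š/ blocks.
From /ṣ/ at 14 rightward: 15 /a/ → [+RTR]; 16 /a/ → [+RTR]; 17 /t/ transparent; 18 /t/ transparent; word edge.
From /ṣ/ at 14 leftward: 13 /ṣ/ is itself a trigger — this domain ends here.

1 2 4 8 13 14 15 16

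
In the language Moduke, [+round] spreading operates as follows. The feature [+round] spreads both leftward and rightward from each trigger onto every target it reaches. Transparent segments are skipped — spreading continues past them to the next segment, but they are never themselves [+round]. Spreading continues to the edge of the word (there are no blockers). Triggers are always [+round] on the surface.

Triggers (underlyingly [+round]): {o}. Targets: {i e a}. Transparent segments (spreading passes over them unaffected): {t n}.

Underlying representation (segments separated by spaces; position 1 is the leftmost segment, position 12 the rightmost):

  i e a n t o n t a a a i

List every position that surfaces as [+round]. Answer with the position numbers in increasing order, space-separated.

From /o/ at 6 rightward: 7 /n/ transparent; 8 /t/ transparent; 9 /a/ → [+round]; 10 /a/ → [+round]; 11 /a/ → [+round]; 12 /i/ → [+round]; word edge.
From /o/ at 6 leftward: 5 /t/ transparent; 4 /n/ transparent; 3 /a/ → [+round]; 2 /e/ → [+round]; 1 /i/ → [+round]; word edge.

1 2 3 6 9 10 11 12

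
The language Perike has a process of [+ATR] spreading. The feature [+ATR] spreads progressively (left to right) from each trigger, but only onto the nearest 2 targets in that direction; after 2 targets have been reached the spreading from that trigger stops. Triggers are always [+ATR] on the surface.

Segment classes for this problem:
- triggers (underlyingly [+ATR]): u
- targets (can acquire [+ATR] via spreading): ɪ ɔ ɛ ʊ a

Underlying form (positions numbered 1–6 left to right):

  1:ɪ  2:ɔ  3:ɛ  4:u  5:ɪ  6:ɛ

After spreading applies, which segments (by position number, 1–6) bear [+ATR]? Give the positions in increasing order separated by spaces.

4 5 6

From /u/ at 4 rightward: 5 /ɪ/ → [+ATR]; 6 /ɛ/ → [+ATR]; bound reached.
Targets with no active source: positions 1 2 3 stay [-ATR].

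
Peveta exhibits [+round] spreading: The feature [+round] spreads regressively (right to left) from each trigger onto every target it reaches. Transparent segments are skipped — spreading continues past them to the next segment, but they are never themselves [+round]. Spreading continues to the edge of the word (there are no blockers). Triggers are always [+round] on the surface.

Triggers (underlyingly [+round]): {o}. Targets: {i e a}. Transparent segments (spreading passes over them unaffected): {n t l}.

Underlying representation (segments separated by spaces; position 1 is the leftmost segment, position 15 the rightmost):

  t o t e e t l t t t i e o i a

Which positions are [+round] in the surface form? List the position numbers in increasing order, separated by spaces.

2 4 5 11 12 13

From /o/ at 2 leftward: 1 /t/ transparent; word edge.
From /o/ at 13 leftward: 12 /e/ → [+round]; 11 /i/ → [+round]; 10 /t/ transparent; 9 /t/ transparent; 8 /t/ transparent; 7 /l/ transparent; 6 /t/ transparent; 5 /e/ → [+round]; 4 /e/ → [+round]; 3 /t/ transparent; 2 /o/ is itself a trigger — this domain ends here.
Targets with no active source: positions 14 15 stay [-round].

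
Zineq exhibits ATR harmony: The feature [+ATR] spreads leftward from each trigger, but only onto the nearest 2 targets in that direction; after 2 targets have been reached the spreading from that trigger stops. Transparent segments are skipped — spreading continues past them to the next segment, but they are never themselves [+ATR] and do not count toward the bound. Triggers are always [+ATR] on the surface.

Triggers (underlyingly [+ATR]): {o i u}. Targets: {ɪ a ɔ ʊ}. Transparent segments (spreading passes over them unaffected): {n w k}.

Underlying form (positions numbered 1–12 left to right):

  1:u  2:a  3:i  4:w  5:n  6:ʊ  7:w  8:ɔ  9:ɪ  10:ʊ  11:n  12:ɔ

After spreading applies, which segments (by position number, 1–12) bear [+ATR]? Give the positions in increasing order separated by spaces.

1 2 3

From /u/ at 1 leftward: word edge.
From /i/ at 3 leftward: 2 /a/ → [+ATR]; 1 /u/ is itself a trigger — this domain ends here.
Targets with no active source: positions 6 8 9 10 12 stay [-ATR].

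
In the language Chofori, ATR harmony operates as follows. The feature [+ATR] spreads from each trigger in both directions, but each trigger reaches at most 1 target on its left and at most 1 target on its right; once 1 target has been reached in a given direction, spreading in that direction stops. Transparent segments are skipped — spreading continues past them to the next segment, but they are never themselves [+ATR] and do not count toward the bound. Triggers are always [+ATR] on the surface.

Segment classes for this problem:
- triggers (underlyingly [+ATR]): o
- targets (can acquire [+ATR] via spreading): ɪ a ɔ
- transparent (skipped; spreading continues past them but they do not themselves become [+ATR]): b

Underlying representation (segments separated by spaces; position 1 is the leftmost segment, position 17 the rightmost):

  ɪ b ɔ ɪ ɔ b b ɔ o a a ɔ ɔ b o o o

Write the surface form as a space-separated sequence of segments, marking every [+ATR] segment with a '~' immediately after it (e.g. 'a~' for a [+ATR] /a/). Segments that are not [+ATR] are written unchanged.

From /o/ at 9 rightward: 10 /a/ → [+ATR]; bound reached.
From /o/ at 9 leftward: 8 /ɔ/ → [+ATR]; bound reached.
From /o/ at 15 rightward: 16 /o/ is itself a trigger — this domain ends here.
From /o/ at 15 leftward: 14 /b/ transparent; 13 /ɔ/ → [+ATR]; bound reached.
From /o/ at 16 rightward: 17 /o/ is itself a trigger — this domain ends here.
From /o/ at 16 leftward: 15 /o/ is itself a trigger — this domain ends here.
From /o/ at 17 rightward: word edge.
From /o/ at 17 leftward: 16 /o/ is itself a trigger — this domain ends here.
Targets with no active source: positions 1 3 4 5 11 12 stay [-ATR].
[+ATR] positions on the surface: 8 9 10 13 15 16 17.

ɪ b ɔ ɪ ɔ b b ɔ~ o~ a~ a ɔ ɔ~ b o~ o~ o~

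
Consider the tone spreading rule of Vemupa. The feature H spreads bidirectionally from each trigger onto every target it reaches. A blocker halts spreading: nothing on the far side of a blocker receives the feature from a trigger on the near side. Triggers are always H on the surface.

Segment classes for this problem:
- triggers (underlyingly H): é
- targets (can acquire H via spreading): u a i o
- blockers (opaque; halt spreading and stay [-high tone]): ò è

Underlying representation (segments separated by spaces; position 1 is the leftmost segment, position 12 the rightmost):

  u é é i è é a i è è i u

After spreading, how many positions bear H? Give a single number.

From /é/ at 2 rightward: 3 /é/ is itself a trigger — this domain ends here.
From /é/ at 2 leftward: 1 /u/ → H; word edge.
From /é/ at 3 rightward: 4 /i/ → H; 5 /è/ blocks.
From /é/ at 3 leftward: 2 /é/ is itself a trigger — this domain ends here.
From /é/ at 6 rightward: 7 /a/ → H; 8 /i/ → H; 9 /è/ blocks.
From /é/ at 6 leftward: 5 /è/ blocks.
Targets with no active source: positions 11 12 stay [-high tone].
H positions on the surface: 1 2 3 4 6 7 8.

7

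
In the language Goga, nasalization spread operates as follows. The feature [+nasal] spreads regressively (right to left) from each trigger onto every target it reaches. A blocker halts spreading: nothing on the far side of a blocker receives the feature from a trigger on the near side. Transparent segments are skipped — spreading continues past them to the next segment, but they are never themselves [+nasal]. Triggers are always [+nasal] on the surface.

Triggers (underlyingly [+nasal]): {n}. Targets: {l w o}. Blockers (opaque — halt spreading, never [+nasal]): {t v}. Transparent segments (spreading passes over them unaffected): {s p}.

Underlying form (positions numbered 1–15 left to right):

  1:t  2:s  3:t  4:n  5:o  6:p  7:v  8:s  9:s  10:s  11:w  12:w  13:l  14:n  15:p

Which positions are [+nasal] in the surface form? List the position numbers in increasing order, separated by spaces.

From /n/ at 4 leftward: 3 /t/ blocks.
From /n/ at 14 leftward: 13 /l/ → [+nasal]; 12 /w/ → [+nasal]; 11 /w/ → [+nasal]; 10 /s/ transparent; 9 /s/ transparent; 8 /s/ transparent; 7 /v/ blocks.
Target with no active source: position 5 stays [-nasal].

4 11 12 13 14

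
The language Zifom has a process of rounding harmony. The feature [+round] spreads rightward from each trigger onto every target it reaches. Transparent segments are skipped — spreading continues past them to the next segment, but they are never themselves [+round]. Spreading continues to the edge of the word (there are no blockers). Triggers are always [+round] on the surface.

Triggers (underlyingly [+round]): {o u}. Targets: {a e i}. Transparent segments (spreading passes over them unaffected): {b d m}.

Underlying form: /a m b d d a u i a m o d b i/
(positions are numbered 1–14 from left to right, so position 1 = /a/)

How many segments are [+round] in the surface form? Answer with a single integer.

5

From /u/ at 7 rightward: 8 /i/ → [+round]; 9 /a/ → [+round]; 10 /m/ transparent; 11 /o/ is itself a trigger — this domain ends here.
From /o/ at 11 rightward: 12 /d/ transparent; 13 /b/ transparent; 14 /i/ → [+round]; word edge.
Targets with no active source: positions 1 6 stay [-round].
[+round] positions on the surface: 7 8 9 11 14.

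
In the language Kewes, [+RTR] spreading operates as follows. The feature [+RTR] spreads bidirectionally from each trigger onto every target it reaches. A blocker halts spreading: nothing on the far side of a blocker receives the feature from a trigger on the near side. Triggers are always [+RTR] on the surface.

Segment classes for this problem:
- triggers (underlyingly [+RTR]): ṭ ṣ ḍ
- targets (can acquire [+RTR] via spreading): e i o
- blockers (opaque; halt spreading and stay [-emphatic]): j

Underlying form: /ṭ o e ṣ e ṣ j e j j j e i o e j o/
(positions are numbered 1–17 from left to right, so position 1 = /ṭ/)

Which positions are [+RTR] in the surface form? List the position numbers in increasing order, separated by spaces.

1 2 3 4 5 6

From /ṭ/ at 1 rightward: 2 /o/ → [+RTR]; 3 /e/ → [+RTR]; 4 /ṣ/ is itself a trigger — this domain ends here.
From /ṭ/ at 1 leftward: word edge.
From /ṣ/ at 4 rightward: 5 /e/ → [+RTR]; 6 /ṣ/ is itself a trigger — this domain ends here.
From /ṣ/ at 4 leftward: 3 /e/ → [+RTR]; 2 /o/ → [+RTR]; 1 /ṭ/ is itself a trigger — this domain ends here.
From /ṣ/ at 6 rightward: 7 /j/ blocks.
From /ṣ/ at 6 leftward: 5 /e/ → [+RTR]; 4 /ṣ/ is itself a trigger — this domain ends here.
Targets with no active source: positions 8 12 13 14 15 17 stay [-emphatic].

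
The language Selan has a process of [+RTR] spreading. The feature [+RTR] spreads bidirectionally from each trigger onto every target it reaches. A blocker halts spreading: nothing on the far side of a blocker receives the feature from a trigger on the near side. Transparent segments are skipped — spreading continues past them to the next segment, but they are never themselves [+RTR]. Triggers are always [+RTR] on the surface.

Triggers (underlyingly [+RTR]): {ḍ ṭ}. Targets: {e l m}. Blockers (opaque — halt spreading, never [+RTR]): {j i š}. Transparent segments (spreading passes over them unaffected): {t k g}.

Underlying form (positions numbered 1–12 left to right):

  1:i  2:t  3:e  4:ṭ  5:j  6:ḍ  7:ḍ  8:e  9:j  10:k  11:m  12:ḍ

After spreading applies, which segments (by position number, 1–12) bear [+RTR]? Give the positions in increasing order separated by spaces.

From /ṭ/ at 4 rightward: 5 /j/ blocks.
From /ṭ/ at 4 leftward: 3 /e/ → [+RTR]; 2 /t/ transparent; 1 /i/ blocks.
From /ḍ/ at 6 rightward: 7 /ḍ/ is itself a trigger — this domain ends here.
From /ḍ/ at 6 leftward: 5 /j/ blocks.
From /ḍ/ at 7 rightward: 8 /e/ → [+RTR]; 9 /j/ blocks.
From /ḍ/ at 7 leftward: 6 /ḍ/ is itself a trigger — this domain ends here.
From /ḍ/ at 12 rightward: word edge.
From /ḍ/ at 12 leftward: 11 /m/ → [+RTR]; 10 /k/ transparent; 9 /j/ blocks.

3 4 6 7 8 11 12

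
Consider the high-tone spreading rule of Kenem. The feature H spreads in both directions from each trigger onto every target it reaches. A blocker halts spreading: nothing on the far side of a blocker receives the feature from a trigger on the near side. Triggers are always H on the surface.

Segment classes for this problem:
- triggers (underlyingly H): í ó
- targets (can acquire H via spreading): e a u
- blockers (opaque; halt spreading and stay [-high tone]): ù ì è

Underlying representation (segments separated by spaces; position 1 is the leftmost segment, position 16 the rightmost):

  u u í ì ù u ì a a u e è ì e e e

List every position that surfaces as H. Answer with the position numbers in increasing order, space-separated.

From /í/ at 3 rightward: 4 /ì/ blocks.
From /í/ at 3 leftward: 2 /u/ → H; 1 /u/ → H; word edge.
Targets with no active source: positions 6 8 9 10 11 14 15 16 stay [-high tone].

1 2 3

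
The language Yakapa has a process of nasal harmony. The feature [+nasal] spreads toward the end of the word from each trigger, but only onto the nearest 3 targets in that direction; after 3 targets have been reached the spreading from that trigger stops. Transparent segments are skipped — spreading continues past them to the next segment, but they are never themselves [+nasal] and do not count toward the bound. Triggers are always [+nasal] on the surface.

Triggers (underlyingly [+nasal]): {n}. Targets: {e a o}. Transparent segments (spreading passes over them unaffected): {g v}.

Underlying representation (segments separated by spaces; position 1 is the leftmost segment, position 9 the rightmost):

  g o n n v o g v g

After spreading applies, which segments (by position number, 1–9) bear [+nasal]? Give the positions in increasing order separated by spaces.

3 4 6

From /n/ at 3 rightward: 4 /n/ is itself a trigger — this domain ends here.
From /n/ at 4 rightward: 5 /v/ transparent; 6 /o/ → [+nasal]; 7 /g/ transparent; 8 /v/ transparent; 9 /g/ transparent; word edge.
Target with no active source: position 2 stays [-nasal].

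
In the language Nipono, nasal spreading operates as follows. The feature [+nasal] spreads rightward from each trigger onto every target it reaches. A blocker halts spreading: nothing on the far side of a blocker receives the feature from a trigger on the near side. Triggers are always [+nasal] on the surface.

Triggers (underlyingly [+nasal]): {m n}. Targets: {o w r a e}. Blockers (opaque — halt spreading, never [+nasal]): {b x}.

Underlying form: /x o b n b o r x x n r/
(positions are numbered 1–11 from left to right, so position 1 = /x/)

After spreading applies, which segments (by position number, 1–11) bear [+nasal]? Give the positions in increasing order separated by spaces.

4 10 11

From /n/ at 4 rightward: 5 /b/ blocks.
From /n/ at 10 rightward: 11 /r/ → [+nasal]; word edge.
Targets with no active source: positions 2 6 7 stay [-nasal].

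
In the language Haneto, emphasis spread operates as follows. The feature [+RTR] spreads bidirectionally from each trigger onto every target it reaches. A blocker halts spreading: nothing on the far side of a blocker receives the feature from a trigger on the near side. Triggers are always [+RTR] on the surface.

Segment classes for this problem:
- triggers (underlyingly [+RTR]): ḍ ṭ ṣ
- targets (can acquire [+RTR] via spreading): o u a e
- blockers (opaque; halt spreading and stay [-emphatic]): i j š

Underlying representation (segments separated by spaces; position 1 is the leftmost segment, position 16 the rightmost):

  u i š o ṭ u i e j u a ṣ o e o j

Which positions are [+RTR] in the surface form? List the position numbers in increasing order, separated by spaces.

From /ṭ/ at 5 rightward: 6 /u/ → [+RTR]; 7 /i/ blocks.
From /ṭ/ at 5 leftward: 4 /o/ → [+RTR]; 3 /š/ blocks.
From /ṣ/ at 12 rightward: 13 /o/ → [+RTR]; 14 /e/ → [+RTR]; 15 /o/ → [+RTR]; 16 /j/ blocks.
From /ṣ/ at 12 leftward: 11 /a/ → [+RTR]; 10 /u/ → [+RTR]; 9 /j/ blocks.
Targets with no active source: positions 1 8 stay [-emphatic].

4 5 6 10 11 12 13 14 15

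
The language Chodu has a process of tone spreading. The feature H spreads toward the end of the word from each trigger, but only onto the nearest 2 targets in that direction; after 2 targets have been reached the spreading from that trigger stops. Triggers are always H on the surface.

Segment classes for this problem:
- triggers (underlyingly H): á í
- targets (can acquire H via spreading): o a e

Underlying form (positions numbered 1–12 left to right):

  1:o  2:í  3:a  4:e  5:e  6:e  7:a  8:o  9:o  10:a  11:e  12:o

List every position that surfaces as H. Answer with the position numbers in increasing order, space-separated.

From /í/ at 2 rightward: 3 /a/ → H; 4 /e/ → H; bound reached.
Targets with no active source: positions 1 5 6 7 8 9 10 11 12 stay [-high tone].

2 3 4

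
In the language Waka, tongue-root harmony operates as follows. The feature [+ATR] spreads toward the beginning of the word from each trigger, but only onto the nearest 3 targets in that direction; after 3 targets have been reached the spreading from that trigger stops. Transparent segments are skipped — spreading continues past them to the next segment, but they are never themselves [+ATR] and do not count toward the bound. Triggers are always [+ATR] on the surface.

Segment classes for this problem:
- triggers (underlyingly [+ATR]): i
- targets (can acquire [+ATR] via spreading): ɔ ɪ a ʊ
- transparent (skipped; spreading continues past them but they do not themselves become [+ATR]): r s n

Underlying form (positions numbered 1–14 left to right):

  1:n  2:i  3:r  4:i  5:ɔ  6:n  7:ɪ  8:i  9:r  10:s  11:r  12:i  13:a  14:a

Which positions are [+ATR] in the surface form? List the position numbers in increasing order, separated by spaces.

2 4 5 7 8 12

From /i/ at 2 leftward: 1 /n/ transparent; word edge.
From /i/ at 4 leftward: 3 /r/ transparent; 2 /i/ is itself a trigger — this domain ends here.
From /i/ at 8 leftward: 7 /ɪ/ → [+ATR]; 6 /n/ transparent; 5 /ɔ/ → [+ATR]; 4 /i/ is itself a trigger — this domain ends here.
From /i/ at 12 leftward: 11 /r/ transparent; 10 /s/ transparent; 9 /r/ transparent; 8 /i/ is itself a trigger — this domain ends here.
Targets with no active source: positions 13 14 stay [-ATR].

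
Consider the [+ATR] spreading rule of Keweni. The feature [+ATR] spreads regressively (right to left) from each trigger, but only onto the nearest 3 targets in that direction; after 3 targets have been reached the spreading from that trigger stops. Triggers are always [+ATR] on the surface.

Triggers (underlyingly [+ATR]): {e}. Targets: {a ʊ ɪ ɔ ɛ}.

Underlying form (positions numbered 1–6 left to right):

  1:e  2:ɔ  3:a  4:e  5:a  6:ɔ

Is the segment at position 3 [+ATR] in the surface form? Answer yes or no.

From /e/ at 1 leftward: word edge.
From /e/ at 4 leftward: 3 /a/ → [+ATR]; 2 /ɔ/ → [+ATR]; 1 /e/ is itself a trigger — this domain ends here.
Targets with no active source: positions 5 6 stay [-ATR].
[+ATR] positions on the surface: 1 2 3 4.

yes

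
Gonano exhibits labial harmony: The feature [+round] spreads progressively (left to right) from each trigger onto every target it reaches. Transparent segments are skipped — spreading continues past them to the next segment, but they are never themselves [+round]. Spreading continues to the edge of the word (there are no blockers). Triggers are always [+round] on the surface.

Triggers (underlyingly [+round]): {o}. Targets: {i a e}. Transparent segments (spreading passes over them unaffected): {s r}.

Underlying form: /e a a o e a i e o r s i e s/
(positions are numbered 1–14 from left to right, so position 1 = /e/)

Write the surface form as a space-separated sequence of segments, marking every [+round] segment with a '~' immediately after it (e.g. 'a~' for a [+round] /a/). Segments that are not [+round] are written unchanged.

From /o/ at 4 rightward: 5 /e/ → [+round]; 6 /a/ → [+round]; 7 /i/ → [+round]; 8 /e/ → [+round]; 9 /o/ is itself a trigger — this domain ends here.
From /o/ at 9 rightward: 10 /r/ transparent; 11 /s/ transparent; 12 /i/ → [+round]; 13 /e/ → [+round]; 14 /s/ transparent; word edge.
Targets with no active source: positions 1 2 3 stay [-round].
[+round] positions on the surface: 4 5 6 7 8 9 12 13.

e a a o~ e~ a~ i~ e~ o~ r s i~ e~ s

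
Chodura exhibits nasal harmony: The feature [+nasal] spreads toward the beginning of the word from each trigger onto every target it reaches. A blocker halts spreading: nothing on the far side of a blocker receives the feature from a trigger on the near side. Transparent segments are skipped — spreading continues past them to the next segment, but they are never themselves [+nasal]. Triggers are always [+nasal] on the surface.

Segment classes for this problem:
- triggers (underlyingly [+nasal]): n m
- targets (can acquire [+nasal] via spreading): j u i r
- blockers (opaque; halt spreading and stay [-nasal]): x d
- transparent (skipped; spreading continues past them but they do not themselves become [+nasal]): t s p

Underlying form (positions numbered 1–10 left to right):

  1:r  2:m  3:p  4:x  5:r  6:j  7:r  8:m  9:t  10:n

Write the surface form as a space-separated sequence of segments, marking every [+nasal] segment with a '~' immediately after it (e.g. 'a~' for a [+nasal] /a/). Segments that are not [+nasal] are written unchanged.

From /m/ at 2 leftward: 1 /r/ → [+nasal]; word edge.
From /m/ at 8 leftward: 7 /r/ → [+nasal]; 6 /j/ → [+nasal]; 5 /r/ → [+nasal]; 4 /x/ blocks.
From /n/ at 10 leftward: 9 /t/ transparent; 8 /m/ is itself a trigger — this domain ends here.
[+nasal] positions on the surface: 1 2 5 6 7 8 10.

r~ m~ p x r~ j~ r~ m~ t n~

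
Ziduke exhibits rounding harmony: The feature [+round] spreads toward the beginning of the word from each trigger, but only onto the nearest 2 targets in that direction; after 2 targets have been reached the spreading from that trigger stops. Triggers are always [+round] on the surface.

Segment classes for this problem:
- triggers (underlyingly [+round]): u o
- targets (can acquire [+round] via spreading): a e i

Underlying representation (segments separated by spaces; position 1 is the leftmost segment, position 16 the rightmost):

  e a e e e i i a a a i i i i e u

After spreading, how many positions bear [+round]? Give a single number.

From /u/ at 16 leftward: 15 /e/ → [+round]; 14 /i/ → [+round]; bound reached.
Targets with no active source: positions 1 2 3 4 5 6 7 8 9 10 11 12 13 stay [-round].
[+round] positions on the surface: 14 15 16.

3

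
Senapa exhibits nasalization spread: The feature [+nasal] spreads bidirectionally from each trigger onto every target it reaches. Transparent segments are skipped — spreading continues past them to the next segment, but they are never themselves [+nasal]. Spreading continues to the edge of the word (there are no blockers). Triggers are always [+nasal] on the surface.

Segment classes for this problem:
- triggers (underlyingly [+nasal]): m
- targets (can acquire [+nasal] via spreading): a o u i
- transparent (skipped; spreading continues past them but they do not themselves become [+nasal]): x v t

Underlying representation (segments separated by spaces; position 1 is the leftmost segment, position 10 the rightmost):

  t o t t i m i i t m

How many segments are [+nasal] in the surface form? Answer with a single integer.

6

From /m/ at 6 rightward: 7 /i/ → [+nasal]; 8 /i/ → [+nasal]; 9 /t/ transparent; 10 /m/ is itself a trigger — this domain ends here.
From /m/ at 6 leftward: 5 /i/ → [+nasal]; 4 /t/ transparent; 3 /t/ transparent; 2 /o/ → [+nasal]; 1 /t/ transparent; word edge.
From /m/ at 10 rightward: word edge.
From /m/ at 10 leftward: 9 /t/ transparent; 8 /i/ → [+nasal]; 7 /i/ → [+nasal]; 6 /m/ is itself a trigger — this domain ends here.
[+nasal] positions on the surface: 2 5 6 7 8 10.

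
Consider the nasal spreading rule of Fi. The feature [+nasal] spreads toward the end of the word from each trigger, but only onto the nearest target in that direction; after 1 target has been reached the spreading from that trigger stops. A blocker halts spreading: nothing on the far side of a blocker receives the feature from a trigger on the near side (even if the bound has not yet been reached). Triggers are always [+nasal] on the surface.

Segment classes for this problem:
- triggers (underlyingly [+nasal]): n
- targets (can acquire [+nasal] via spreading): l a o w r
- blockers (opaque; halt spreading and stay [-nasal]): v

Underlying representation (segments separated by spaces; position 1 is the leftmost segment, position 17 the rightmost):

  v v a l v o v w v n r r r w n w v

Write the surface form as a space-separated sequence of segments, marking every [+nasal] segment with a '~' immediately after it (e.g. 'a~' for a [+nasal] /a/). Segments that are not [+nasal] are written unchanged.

v v a l v o v w v n~ r~ r r w n~ w~ v

From /n/ at 10 rightward: 11 /r/ → [+nasal]; bound reached.
From /n/ at 15 rightward: 16 /w/ → [+nasal]; bound reached.
Targets with no active source: positions 3 4 6 8 12 13 14 stay [-nasal].
[+nasal] positions on the surface: 10 11 15 16.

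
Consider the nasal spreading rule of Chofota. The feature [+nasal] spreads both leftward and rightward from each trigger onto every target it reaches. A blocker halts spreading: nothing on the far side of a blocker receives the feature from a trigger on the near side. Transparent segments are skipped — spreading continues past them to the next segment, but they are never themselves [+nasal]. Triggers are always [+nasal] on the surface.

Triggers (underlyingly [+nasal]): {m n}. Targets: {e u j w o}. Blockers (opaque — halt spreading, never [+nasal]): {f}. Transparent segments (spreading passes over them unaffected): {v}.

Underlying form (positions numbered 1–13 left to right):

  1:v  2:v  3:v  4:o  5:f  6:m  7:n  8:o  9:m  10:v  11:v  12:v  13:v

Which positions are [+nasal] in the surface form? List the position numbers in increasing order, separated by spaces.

6 7 8 9

From /m/ at 6 rightward: 7 /n/ is itself a trigger — this domain ends here.
From /m/ at 6 leftward: 5 /f/ blocks.
From /n/ at 7 rightward: 8 /o/ → [+nasal]; 9 /m/ is itself a trigger — this domain ends here.
From /n/ at 7 leftward: 6 /m/ is itself a trigger — this domain ends here.
From /m/ at 9 rightward: 10 /v/ transparent; 11 /v/ transparent; 12 /v/ transparent; 13 /v/ transparent; word edge.
From /m/ at 9 leftward: 8 /o/ → [+nasal]; 7 /n/ is itself a trigger — this domain ends here.
Target with no active source: position 4 stays [-nasal].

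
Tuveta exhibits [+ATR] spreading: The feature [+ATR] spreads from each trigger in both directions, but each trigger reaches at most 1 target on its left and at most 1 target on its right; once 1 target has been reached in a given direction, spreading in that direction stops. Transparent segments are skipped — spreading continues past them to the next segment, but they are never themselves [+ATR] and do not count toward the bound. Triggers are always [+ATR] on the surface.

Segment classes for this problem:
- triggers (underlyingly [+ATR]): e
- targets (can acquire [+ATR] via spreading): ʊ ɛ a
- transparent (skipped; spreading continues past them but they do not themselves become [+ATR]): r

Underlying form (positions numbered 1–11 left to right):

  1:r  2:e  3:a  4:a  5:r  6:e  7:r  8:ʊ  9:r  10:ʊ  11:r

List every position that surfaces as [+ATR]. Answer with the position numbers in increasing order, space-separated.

2 3 4 6 8

From /e/ at 2 rightward: 3 /a/ → [+ATR]; bound reached.
From /e/ at 2 leftward: 1 /r/ transparent; word edge.
From /e/ at 6 rightward: 7 /r/ transparent; 8 /ʊ/ → [+ATR]; bound reached.
From /e/ at 6 leftward: 5 /r/ transparent; 4 /a/ → [+ATR]; bound reached.
Target with no active source: position 10 stays [-ATR].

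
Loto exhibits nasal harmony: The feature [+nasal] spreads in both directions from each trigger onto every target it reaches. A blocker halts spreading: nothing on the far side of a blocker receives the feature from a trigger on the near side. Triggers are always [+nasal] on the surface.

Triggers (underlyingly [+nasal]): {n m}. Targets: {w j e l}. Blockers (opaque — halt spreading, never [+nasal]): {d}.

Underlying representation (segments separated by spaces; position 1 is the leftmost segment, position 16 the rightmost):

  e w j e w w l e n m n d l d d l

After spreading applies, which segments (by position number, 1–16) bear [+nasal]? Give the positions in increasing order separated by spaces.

From /n/ at 9 rightward: 10 /m/ is itself a trigger — this domain ends here.
From /n/ at 9 leftward: 8 /e/ → [+nasal]; 7 /l/ → [+nasal]; 6 /w/ → [+nasal]; 5 /w/ → [+nasal]; 4 /e/ → [+nasal]; 3 /j/ → [+nasal]; 2 /w/ → [+nasal]; 1 /e/ → [+nasal]; word edge.
From /m/ at 10 rightward: 11 /n/ is itself a trigger — this domain ends here.
From /m/ at 10 leftward: 9 /n/ is itself a trigger — this domain ends here.
From /n/ at 11 rightward: 12 /d/ blocks.
From /n/ at 11 leftward: 10 /m/ is itself a trigger — this domain ends here.
Targets with no active source: positions 13 16 stay [-nasal].

1 2 3 4 5 6 7 8 9 10 11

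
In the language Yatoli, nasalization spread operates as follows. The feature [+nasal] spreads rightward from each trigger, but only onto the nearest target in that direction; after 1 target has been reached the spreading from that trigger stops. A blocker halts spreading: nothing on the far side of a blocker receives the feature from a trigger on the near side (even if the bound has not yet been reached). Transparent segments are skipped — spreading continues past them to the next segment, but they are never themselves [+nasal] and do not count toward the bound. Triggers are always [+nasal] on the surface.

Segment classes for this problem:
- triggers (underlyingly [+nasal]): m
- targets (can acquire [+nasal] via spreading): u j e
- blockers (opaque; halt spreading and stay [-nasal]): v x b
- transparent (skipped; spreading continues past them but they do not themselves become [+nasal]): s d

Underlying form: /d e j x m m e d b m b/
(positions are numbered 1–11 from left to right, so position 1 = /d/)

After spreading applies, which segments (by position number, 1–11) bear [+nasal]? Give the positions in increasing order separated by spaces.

From /m/ at 5 rightward: 6 /m/ is itself a trigger — this domain ends here.
From /m/ at 6 rightward: 7 /e/ → [+nasal]; bound reached.
From /m/ at 10 rightward: 11 /b/ blocks.
Targets with no active source: positions 2 3 stay [-nasal].

5 6 7 10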